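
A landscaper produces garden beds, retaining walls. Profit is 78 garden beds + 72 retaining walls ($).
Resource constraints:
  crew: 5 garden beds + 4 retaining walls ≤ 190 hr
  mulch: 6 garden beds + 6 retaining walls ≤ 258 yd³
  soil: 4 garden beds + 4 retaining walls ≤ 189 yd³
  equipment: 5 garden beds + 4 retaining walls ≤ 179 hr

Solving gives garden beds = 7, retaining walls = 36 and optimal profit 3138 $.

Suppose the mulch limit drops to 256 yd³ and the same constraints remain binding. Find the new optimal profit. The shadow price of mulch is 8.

3122

Δb = -2, so new z* = 3138 + (8)·(-2) = 3138 − 16 = 3122.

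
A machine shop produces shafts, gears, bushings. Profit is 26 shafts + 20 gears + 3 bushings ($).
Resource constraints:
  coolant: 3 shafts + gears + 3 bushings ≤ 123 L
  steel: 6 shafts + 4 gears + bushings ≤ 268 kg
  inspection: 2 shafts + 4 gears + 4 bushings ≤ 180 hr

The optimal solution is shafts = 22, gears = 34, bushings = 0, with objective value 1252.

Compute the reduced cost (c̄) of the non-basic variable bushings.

Check each constraint at x*: coolant 100/123 (slack 23); steel 268/268 (tight); inspection 180/180 (tight).
Slack constraints have shadow price 0 (complementary slackness).
From A_Bᵀ y = c: 6·y_steel + 2·y_inspection = 26; 4·y_steel + 4·y_inspection = 20.
→ y_steel = 4 and y_inspection = 1.
Reduced cost of bushings: c₃ − yᵀa₃ = 3 − (4·1 + 1·4) = 3 − 8 = -5.

-5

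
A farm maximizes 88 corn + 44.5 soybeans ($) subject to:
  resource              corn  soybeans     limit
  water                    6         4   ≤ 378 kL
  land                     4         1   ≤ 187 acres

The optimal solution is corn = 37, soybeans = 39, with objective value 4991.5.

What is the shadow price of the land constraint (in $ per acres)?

At the optimum: water uses 378 of 378 (binding); land uses 187 of 187 (binding).
The binding rows give the dual system: 6·y_water + 4·y_land = 88 and 4·y_water + 1·y_land = 44.5.
This yields shadow prices y_water = 9, y_land = 8.5.
Shadow price of land = 8.5.

8.5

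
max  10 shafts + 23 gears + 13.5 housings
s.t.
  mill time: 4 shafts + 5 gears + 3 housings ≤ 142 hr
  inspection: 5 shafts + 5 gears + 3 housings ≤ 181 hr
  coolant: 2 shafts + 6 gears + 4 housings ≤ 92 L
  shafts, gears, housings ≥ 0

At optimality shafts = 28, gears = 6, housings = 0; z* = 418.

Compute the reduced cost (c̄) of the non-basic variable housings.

-1.5

Check each constraint at x*: mill time 142/142 (tight); inspection 170/181 (slack 11); coolant 92/92 (tight).
Slack constraints have shadow price 0 (complementary slackness).
Dual feasibility on the basic columns requires 4·y_mill time + 2·y_coolant = 10, 5·y_mill time + 6·y_coolant = 23.
Solving: y_mill time = 1, y_coolant = 3.
Reduced cost of housings: c₃ − yᵀa₃ = 13.5 − (1·3 + 3·4) = 13.5 − 15 = -1.5.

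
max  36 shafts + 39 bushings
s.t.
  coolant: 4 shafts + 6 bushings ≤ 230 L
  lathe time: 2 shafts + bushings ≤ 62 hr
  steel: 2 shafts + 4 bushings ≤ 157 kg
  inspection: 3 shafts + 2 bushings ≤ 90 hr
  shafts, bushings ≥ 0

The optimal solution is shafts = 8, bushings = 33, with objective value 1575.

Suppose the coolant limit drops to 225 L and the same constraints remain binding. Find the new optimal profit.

Binding: coolant and inspection. Non-binding: lathe time (13 unused), steel (9 unused).
By complementary slackness, y = 0 for the non-binding constraints.
The binding rows give the dual system: 4·y_coolant + 3·y_inspection = 36 and 6·y_coolant + 2·y_inspection = 39.
This yields shadow prices y_coolant = 4.5, y_inspection = 6.
Δz = y_coolant·Δb = 4.5 × (-5) = -22.5, so new z* = 1575 − 22.5 = 1552.5.

1552.5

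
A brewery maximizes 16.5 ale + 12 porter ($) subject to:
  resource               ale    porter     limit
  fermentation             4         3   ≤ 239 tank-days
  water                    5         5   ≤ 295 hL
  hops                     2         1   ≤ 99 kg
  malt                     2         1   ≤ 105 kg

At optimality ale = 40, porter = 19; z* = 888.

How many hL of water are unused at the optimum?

water used = 5·40 + 5·19 = 295; slack = 295 − 295 = 0.

0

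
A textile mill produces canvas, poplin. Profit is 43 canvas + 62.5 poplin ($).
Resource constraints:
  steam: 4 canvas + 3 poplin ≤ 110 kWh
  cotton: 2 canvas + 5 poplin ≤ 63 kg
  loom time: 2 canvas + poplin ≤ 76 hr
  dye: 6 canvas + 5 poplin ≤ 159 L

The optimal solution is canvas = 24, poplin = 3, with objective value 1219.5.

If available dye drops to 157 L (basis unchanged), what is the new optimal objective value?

1210.5

Check each constraint at x*: steam 105/110 (slack 5); cotton 63/63 (tight); loom time 51/76 (slack 25); dye 159/159 (tight).
By complementary slackness, y = 0 for the non-binding constraints.
The binding rows give the dual system: 2·y_cotton + 6·y_dye = 43 and 5·y_cotton + 5·y_dye = 62.5.
This yields shadow prices y_cotton = 8, y_dye = 4.5.
Δz = y_dye·Δb = 4.5 × (-2) = -9, so new z* = 1219.5 − 9 = 1210.5.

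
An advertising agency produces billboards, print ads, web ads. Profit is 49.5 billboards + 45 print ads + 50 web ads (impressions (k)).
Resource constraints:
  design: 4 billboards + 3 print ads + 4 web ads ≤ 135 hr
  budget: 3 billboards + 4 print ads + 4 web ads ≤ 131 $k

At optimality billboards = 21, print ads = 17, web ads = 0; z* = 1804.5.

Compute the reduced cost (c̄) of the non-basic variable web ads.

At the optimum: design uses 135 of 135 (binding); budget uses 131 of 131 (binding).
Dual feasibility on the basic columns requires 4·y_design + 3·y_budget = 49.5, 3·y_design + 4·y_budget = 45.
→ y_design = 9 and y_budget = 4.5.
Reduced cost of web ads: c₃ − yᵀa₃ = 50 − (9·4 + 4.5·4) = 50 − 54 = -4.

-4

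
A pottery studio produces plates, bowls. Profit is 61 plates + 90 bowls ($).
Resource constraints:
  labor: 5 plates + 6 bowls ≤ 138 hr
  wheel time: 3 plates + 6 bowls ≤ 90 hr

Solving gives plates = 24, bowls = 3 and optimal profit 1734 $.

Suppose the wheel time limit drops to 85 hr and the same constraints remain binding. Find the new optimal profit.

Both labor and wheel time are binding at x*.
Dual feasibility on the basic columns requires 5·y_labor + 3·y_wheel time = 61, 6·y_labor + 6·y_wheel time = 90.
Solving: y_labor = 8, y_wheel time = 7.
Δz = y_wheel time·Δb = 7 × (-5) = -35, so new z* = 1734 − 35 = 1699.

1699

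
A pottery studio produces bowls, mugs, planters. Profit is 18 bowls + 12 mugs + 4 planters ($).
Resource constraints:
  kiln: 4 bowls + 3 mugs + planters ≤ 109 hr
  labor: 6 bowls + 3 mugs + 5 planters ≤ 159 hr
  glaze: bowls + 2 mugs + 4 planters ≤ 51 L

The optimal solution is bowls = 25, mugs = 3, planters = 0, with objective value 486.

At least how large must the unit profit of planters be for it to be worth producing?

Binding: kiln and labor. Non-binding: glaze (20 unused).
Slack constraints have shadow price 0 (complementary slackness).
From A_Bᵀ y = c: 4·y_kiln + 6·y_labor = 18; 3·y_kiln + 3·y_labor = 12.
This yields shadow prices y_kiln = 3, y_labor = 1.
planters enters the basis when its profit ≥ yᵀa₃ = 3·1 + 1·5 = 8.

8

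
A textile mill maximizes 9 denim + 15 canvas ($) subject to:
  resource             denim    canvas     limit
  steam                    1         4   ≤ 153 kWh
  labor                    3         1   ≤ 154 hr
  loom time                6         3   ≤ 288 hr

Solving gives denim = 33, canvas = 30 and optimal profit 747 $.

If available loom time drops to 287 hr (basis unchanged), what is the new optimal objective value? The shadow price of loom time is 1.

746

Δb = -1, so new z* = 747 + (1)·(-1) = 747 − 1 = 746.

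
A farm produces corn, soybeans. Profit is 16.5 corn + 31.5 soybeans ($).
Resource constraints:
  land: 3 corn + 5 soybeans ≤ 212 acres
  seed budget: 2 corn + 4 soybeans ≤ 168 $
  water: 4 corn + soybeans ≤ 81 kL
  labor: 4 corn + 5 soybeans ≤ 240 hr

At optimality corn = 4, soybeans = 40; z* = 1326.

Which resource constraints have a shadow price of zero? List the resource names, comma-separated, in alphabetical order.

labor, water

land: 212/212 (binding)
seed budget: 168/168 (binding)
water: 56/81 (slack 25)
labor: 216/240 (slack 24)
By complementary slackness, a constraint with positive slack has shadow price 0 → labor, water.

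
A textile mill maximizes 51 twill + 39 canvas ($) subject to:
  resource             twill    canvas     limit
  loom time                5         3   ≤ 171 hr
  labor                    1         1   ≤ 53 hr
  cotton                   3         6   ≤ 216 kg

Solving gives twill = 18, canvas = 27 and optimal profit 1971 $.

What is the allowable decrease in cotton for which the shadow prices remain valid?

Binding constraints: loom time, cotton. The basis is B = [[5,3],[3,6]] with det 21.
Per unit decrease in cotton, x* moves by d = (0.1429, -0.2381).
The basis stays optimal until canvas reaches 0; allowable decrease = 113.4 kg.

113.4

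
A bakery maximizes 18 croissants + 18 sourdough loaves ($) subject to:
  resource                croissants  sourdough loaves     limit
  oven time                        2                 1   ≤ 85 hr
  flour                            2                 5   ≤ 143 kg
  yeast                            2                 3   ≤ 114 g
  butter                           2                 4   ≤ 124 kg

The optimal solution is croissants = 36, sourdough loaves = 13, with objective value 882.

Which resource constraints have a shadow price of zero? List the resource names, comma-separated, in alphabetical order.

oven time: 85/85 (binding)
flour: 137/143 (slack 6)
yeast: 111/114 (slack 3)
butter: 124/124 (binding)
By complementary slackness, a constraint with positive slack has shadow price 0 → flour, yeast.

flour, yeast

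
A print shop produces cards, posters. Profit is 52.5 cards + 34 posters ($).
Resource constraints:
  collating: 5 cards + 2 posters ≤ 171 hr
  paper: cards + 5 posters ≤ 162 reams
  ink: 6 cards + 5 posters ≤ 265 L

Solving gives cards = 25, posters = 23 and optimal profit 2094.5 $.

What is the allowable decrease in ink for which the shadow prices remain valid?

59.8

Binding constraints: collating, ink. The basis is B = [[5,2],[6,5]] with det 13.
Per unit decrease in ink, x* moves by d = (0.1538, -0.3846).
The basis stays optimal until posters reaches 0; allowable decrease = 59.8 L.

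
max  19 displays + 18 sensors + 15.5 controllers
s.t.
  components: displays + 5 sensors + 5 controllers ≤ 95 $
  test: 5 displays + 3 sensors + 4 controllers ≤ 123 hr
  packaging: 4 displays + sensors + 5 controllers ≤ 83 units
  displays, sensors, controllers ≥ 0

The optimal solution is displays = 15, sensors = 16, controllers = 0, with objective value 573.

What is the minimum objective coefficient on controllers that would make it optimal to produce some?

21.5

Binding: components and test. Non-binding: packaging (7 unused).
By complementary slackness, y = 0 for the non-binding constraint.
Dual feasibility on the basic columns requires 1·y_components + 5·y_test = 19, 5·y_components + 3·y_test = 18.
→ y_components = 1.5 and y_test = 3.5.
controllers enters the basis when its profit ≥ yᵀa₃ = 1.5·5 + 3.5·4 = 21.5.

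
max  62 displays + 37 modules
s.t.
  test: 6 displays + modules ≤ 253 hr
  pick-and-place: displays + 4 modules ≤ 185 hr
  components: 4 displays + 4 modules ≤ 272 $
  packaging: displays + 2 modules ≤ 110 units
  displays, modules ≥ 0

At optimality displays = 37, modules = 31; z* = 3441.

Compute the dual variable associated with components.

Binding: test and components. Non-binding: pick-and-place (24 unused), packaging (11 unused).
Slack constraints have shadow price 0 (complementary slackness).
Dual feasibility on the basic columns requires 6·y_test + 4·y_components = 62, 1·y_test + 4·y_components = 37.
This yields shadow prices y_test = 5, y_components = 8.
Shadow price of components = 8.

8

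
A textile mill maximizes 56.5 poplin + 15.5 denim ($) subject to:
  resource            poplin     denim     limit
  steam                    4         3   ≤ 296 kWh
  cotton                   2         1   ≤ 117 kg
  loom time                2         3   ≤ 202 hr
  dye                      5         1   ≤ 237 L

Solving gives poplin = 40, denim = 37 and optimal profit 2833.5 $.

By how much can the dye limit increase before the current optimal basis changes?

Binding constraints: cotton, dye. The basis is B = [[2,1],[5,1]] with det -3.
Per unit increase in dye, x* moves by d = (0.3333, -0.6667).
The basis stays optimal until denim reaches 0; allowable increase = 55.5 L.

55.5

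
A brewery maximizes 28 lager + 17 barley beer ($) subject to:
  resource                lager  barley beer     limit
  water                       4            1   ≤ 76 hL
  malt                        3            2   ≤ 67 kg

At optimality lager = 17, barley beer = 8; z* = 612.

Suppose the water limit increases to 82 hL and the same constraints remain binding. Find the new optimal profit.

Both water and malt are binding at x*.
From A_Bᵀ y = c: 4·y_water + 3·y_malt = 28; 1·y_water + 2·y_malt = 17.
Solving: y_water = 1, y_malt = 8.
Δz = y_water·Δb = 1 × (6) = 6, so new z* = 612 + 6 = 618.

618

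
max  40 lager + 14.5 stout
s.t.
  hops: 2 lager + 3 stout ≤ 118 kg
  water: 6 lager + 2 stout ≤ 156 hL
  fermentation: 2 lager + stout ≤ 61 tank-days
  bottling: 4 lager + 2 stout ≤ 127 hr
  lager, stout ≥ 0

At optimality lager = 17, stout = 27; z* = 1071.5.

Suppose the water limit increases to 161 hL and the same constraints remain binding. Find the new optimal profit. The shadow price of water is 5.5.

1099

Δb = 5, so new z* = 1071.5 + (5.5)·(5) = 1071.5 + 27.5 = 1099.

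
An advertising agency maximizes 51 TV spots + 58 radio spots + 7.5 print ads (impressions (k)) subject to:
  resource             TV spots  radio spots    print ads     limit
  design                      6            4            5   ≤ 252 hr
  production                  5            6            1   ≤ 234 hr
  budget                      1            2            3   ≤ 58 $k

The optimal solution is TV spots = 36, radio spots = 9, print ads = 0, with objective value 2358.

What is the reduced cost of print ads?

-6.5

At the optimum: design uses 252 of 252 (binding); production uses 234 of 234 (binding); budget uses 54 of 58 (slack = 4).
By complementary slackness, y = 0 for the non-binding constraint.
The binding rows give the dual system: 6·y_design + 5·y_production = 51 and 4·y_design + 6·y_production = 58.
Solving: y_design = 1, y_production = 9.
Reduced cost of print ads: c₃ − yᵀa₃ = 7.5 − (1·5 + 9·1) = 7.5 − 14 = -6.5.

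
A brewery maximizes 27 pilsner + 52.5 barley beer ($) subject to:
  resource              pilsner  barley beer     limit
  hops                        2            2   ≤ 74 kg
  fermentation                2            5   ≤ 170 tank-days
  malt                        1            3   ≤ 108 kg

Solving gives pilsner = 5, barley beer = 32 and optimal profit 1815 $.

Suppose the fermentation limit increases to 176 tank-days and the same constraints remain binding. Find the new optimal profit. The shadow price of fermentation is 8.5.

1866

Δb = 6, so new z* = 1815 + (8.5)·(6) = 1815 + 51 = 1866.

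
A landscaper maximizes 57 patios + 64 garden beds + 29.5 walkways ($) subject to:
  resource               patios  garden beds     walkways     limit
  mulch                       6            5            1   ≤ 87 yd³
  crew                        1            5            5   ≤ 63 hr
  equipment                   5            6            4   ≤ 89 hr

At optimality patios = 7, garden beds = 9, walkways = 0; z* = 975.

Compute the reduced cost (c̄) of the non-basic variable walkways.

Check each constraint at x*: mulch 87/87 (tight); crew 52/63 (slack 11); equipment 89/89 (tight).
By complementary slackness, y = 0 for the non-binding constraint.
From A_Bᵀ y = c: 6·y_mulch + 5·y_equipment = 57; 5·y_mulch + 6·y_equipment = 64.
→ y_mulch = 2 and y_equipment = 9.
Reduced cost of walkways: c₃ − yᵀa₃ = 29.5 − (2·1 + 9·4) = 29.5 − 38 = -8.5.

-8.5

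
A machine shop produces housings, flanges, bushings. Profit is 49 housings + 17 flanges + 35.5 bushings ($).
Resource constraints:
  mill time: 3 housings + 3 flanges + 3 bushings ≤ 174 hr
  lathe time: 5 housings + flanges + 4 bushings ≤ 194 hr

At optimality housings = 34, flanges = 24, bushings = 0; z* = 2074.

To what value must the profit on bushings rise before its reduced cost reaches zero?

41

Both mill time and lathe time are binding at x*.
Dual feasibility on the basic columns requires 3·y_mill time + 5·y_lathe time = 49, 3·y_mill time + 1·y_lathe time = 17.
Solving: y_mill time = 3, y_lathe time = 8.
bushings enters the basis when its profit ≥ yᵀa₃ = 3·3 + 8·4 = 41.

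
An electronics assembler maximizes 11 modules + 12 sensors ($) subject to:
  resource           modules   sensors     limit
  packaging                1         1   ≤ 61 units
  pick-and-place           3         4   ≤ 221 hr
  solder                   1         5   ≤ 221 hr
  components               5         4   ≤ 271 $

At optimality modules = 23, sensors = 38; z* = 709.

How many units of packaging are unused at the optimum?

0

packaging used = 1·23 + 1·38 = 61; slack = 61 − 61 = 0.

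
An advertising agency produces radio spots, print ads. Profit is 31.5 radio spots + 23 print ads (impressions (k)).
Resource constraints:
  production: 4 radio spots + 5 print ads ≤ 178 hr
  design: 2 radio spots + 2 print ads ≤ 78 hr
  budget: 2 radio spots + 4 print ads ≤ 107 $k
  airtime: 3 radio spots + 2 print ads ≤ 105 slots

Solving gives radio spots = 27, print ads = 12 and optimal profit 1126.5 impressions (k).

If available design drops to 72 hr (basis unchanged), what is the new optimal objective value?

At the optimum: production uses 168 of 178 (slack = 10); design uses 78 of 78 (binding); budget uses 102 of 107 (slack = 5); airtime uses 105 of 105 (binding).
Since production, budget are not tight, their duals are 0.
Dual feasibility on the basic columns requires 2·y_design + 3·y_airtime = 31.5, 2·y_design + 2·y_airtime = 23.
→ y_design = 3 and y_airtime = 8.5.
Δz = y_design·Δb = 3 × (-6) = -18, so new z* = 1126.5 − 18 = 1108.5.

1108.5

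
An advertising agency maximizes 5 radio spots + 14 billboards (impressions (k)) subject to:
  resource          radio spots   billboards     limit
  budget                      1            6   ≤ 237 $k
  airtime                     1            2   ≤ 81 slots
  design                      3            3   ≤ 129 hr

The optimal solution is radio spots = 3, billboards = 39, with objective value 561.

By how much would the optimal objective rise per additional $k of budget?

At the optimum: budget uses 237 of 237 (binding); airtime uses 81 of 81 (binding); design uses 126 of 129 (slack = 3).
By complementary slackness, y = 0 for the non-binding constraint.
The binding rows give the dual system: 1·y_budget + 1·y_airtime = 5 and 6·y_budget + 2·y_airtime = 14.
→ y_budget = 1 and y_airtime = 4.
Shadow price of budget = 1.

1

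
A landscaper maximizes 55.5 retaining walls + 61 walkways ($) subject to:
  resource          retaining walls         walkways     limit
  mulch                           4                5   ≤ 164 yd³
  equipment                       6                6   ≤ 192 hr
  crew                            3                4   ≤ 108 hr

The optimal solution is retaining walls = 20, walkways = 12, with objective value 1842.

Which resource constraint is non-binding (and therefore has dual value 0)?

mulch

mulch: 140/164 (slack 24)
equipment: 192/192 (binding)
crew: 108/108 (binding)
By complementary slackness, a constraint with positive slack has shadow price 0 → mulch.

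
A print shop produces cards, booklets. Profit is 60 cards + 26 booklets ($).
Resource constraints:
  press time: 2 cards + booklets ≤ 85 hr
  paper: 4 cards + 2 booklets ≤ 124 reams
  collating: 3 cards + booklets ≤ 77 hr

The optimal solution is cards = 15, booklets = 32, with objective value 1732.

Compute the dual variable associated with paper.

9

Check each constraint at x*: press time 62/85 (slack 23); paper 124/124 (tight); collating 77/77 (tight).
Since press time is not tight, its dual is 0.
From A_Bᵀ y = c: 4·y_paper + 3·y_collating = 60; 2·y_paper + 1·y_collating = 26.
→ y_paper = 9 and y_collating = 8.
Shadow price of paper = 9.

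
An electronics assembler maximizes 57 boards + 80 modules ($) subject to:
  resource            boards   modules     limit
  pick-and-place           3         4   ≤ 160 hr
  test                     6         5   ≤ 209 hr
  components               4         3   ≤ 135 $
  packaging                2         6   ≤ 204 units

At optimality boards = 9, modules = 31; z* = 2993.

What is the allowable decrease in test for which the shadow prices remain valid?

39

Binding constraints: test, packaging. The basis is B = [[6,5],[2,6]] with det 26.
Per unit decrease in test, x* moves by d = (-0.2308, 0.0769).
The basis stays optimal until boards reaches 0; allowable decrease = 39 hr.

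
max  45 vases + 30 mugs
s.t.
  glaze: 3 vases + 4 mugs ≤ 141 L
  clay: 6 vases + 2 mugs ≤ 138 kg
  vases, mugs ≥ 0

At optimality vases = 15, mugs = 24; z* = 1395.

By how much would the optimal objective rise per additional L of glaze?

Both glaze and clay are binding at x*.
The binding rows give the dual system: 3·y_glaze + 6·y_clay = 45 and 4·y_glaze + 2·y_clay = 30.
Solving: y_glaze = 5, y_clay = 5.
Shadow price of glaze = 5.

5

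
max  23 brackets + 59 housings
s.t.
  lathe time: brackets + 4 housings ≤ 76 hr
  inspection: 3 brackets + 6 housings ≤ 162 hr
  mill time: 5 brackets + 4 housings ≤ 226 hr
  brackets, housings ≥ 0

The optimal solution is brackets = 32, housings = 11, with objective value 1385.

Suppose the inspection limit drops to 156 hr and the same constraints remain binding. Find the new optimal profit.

At the optimum: lathe time uses 76 of 76 (binding); inspection uses 162 of 162 (binding); mill time uses 204 of 226 (slack = 22).
Slack constraints have shadow price 0 (complementary slackness).
The binding rows give the dual system: 1·y_lathe time + 3·y_inspection = 23 and 4·y_lathe time + 6·y_inspection = 59.
→ y_lathe time = 6.5 and y_inspection = 5.5.
Δz = y_inspection·Δb = 5.5 × (-6) = -33, so new z* = 1385 − 33 = 1352.

1352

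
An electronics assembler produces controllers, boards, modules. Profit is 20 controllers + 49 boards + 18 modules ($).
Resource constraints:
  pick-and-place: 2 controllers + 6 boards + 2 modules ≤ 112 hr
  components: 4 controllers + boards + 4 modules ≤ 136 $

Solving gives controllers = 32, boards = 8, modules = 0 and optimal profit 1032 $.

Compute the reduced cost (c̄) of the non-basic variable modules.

-2

Check each constraint at x*: pick-and-place 112/112 (tight); components 136/136 (tight).
The binding rows give the dual system: 2·y_pick-and-place + 4·y_components = 20 and 6·y_pick-and-place + 1·y_components = 49.
→ y_pick-and-place = 8 and y_components = 1.
Reduced cost of modules: c₃ − yᵀa₃ = 18 − (8·2 + 1·4) = 18 − 20 = -2.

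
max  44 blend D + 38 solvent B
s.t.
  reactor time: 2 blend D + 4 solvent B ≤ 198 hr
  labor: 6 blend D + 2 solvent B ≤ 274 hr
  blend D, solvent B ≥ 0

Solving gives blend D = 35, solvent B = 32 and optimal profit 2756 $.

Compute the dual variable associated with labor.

At the optimum: reactor time uses 198 of 198 (binding); labor uses 274 of 274 (binding).
The binding rows give the dual system: 2·y_reactor time + 6·y_labor = 44 and 4·y_reactor time + 2·y_labor = 38.
This yields shadow prices y_reactor time = 7, y_labor = 5.
Shadow price of labor = 5.

5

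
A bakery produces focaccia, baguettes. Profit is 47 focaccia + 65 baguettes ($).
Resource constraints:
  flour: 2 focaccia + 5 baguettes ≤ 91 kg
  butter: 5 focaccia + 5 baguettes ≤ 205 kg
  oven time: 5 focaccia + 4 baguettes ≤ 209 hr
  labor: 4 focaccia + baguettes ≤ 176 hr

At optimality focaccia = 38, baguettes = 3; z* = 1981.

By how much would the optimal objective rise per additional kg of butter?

7

Check each constraint at x*: flour 91/91 (tight); butter 205/205 (tight); oven time 202/209 (slack 7); labor 155/176 (slack 21).
Slack constraints have shadow price 0 (complementary slackness).
From A_Bᵀ y = c: 2·y_flour + 5·y_butter = 47; 5·y_flour + 5·y_butter = 65.
Solving: y_flour = 6, y_butter = 7.
Shadow price of butter = 7.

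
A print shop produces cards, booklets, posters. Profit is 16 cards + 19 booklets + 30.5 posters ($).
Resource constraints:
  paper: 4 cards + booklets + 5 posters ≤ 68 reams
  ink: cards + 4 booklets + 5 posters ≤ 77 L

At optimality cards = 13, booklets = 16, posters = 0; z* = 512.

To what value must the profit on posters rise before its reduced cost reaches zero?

At the optimum: paper uses 68 of 68 (binding); ink uses 77 of 77 (binding).
The binding rows give the dual system: 4·y_paper + 1·y_ink = 16 and 1·y_paper + 4·y_ink = 19.
→ y_paper = 3 and y_ink = 4.
posters enters the basis when its profit ≥ yᵀa₃ = 3·5 + 4·5 = 35.

35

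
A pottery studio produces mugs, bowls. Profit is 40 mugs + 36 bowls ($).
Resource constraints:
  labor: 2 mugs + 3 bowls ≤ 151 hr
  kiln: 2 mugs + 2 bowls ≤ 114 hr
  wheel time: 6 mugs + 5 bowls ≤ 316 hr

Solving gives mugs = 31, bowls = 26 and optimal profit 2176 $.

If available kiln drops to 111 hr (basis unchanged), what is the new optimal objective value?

At the optimum: labor uses 140 of 151 (slack = 11); kiln uses 114 of 114 (binding); wheel time uses 316 of 316 (binding).
Slack constraints have shadow price 0 (complementary slackness).
From A_Bᵀ y = c: 2·y_kiln + 6·y_wheel time = 40; 2·y_kiln + 5·y_wheel time = 36.
Solving: y_kiln = 8, y_wheel time = 4.
Δz = y_kiln·Δb = 8 × (-3) = -24, so new z* = 2176 − 24 = 2152.

2152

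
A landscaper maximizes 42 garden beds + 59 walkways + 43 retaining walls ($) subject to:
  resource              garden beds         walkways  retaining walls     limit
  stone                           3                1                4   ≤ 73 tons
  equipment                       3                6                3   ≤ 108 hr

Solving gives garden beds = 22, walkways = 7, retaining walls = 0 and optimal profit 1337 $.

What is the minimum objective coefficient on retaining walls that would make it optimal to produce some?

47

Check each constraint at x*: stone 73/73 (tight); equipment 108/108 (tight).
From A_Bᵀ y = c: 3·y_stone + 3·y_equipment = 42; 1·y_stone + 6·y_equipment = 59.
→ y_stone = 5 and y_equipment = 9.
retaining walls enters the basis when its profit ≥ yᵀa₃ = 5·4 + 9·3 = 47.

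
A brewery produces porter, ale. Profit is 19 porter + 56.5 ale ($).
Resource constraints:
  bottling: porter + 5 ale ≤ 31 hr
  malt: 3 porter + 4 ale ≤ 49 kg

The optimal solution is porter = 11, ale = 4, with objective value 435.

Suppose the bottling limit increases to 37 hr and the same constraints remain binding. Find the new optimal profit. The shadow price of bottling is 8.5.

486

Δb = 6, so new z* = 435 + (8.5)·(6) = 435 + 51 = 486.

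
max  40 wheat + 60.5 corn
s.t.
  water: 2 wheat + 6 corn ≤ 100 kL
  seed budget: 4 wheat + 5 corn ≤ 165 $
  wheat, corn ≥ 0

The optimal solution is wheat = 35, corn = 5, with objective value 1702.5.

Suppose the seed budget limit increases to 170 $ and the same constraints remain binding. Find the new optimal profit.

At the optimum: water uses 100 of 100 (binding); seed budget uses 165 of 165 (binding).
Dual feasibility on the basic columns requires 2·y_water + 4·y_seed budget = 40, 6·y_water + 5·y_seed budget = 60.5.
This yields shadow prices y_water = 3, y_seed budget = 8.5.
Δz = y_seed budget·Δb = 8.5 × (5) = 42.5, so new z* = 1702.5 + 42.5 = 1745.

1745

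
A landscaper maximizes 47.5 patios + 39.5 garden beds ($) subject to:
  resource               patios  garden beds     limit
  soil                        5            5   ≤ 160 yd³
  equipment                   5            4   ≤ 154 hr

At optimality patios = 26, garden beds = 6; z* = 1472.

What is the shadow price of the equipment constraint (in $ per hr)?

Both soil and equipment are binding at x*.
The binding rows give the dual system: 5·y_soil + 5·y_equipment = 47.5 and 5·y_soil + 4·y_equipment = 39.5.
This yields shadow prices y_soil = 1.5, y_equipment = 8.
Shadow price of equipment = 8.

8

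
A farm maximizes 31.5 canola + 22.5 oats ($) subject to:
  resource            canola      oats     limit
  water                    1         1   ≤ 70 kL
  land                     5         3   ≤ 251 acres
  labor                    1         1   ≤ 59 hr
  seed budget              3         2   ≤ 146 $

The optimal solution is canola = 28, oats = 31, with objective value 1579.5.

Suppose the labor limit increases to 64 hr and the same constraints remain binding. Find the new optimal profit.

1602

Binding: labor and seed budget. Non-binding: water (11 unused), land (18 unused).
By complementary slackness, y = 0 for the non-binding constraints.
The binding rows give the dual system: 1·y_labor + 3·y_seed budget = 31.5 and 1·y_labor + 2·y_seed budget = 22.5.
Solving: y_labor = 4.5, y_seed budget = 9.
Δz = y_labor·Δb = 4.5 × (5) = 22.5, so new z* = 1579.5 + 22.5 = 1602.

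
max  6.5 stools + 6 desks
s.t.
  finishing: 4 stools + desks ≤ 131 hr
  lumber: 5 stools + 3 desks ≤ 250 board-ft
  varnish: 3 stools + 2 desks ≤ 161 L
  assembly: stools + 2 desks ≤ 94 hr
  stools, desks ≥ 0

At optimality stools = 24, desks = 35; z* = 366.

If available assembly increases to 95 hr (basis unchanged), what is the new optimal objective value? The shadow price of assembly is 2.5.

Δb = 1, so new z* = 366 + (2.5)·(1) = 366 + 2.5 = 368.5.

368.5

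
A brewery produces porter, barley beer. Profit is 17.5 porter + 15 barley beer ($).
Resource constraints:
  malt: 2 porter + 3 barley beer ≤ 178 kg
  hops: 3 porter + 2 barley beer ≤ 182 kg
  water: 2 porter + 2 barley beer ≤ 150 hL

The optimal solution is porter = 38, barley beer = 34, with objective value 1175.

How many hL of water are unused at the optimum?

water used = 2·38 + 2·34 = 144; slack = 150 − 144 = 6.

6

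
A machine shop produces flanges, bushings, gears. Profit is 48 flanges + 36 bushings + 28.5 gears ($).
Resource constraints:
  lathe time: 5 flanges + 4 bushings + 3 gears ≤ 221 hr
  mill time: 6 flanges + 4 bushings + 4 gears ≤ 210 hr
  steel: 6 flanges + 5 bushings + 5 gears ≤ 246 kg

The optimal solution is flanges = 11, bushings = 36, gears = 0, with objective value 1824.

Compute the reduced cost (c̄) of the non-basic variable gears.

At the optimum: lathe time uses 199 of 221 (slack = 22); mill time uses 210 of 210 (binding); steel uses 246 of 246 (binding).
Slack constraints have shadow price 0 (complementary slackness).
The binding rows give the dual system: 6·y_mill time + 6·y_steel = 48 and 4·y_mill time + 5·y_steel = 36.
→ y_mill time = 4 and y_steel = 4.
Reduced cost of gears: c₃ − yᵀa₃ = 28.5 − (4·4 + 4·5) = 28.5 − 36 = -7.5.

-7.5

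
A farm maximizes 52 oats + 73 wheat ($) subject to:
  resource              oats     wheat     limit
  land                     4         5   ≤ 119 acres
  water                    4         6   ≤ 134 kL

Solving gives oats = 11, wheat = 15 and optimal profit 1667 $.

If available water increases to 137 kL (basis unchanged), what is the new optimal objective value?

1691

Check each constraint at x*: land 119/119 (tight); water 134/134 (tight).
The binding rows give the dual system: 4·y_land + 4·y_water = 52 and 5·y_land + 6·y_water = 73.
Solving: y_land = 5, y_water = 8.
Δz = y_water·Δb = 8 × (3) = 24, so new z* = 1667 + 24 = 1691.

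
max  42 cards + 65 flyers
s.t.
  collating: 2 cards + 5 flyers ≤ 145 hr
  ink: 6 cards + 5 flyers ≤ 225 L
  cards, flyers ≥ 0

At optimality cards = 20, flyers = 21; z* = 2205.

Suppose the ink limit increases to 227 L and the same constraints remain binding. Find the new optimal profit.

2213

At the optimum: collating uses 145 of 145 (binding); ink uses 225 of 225 (binding).
The binding rows give the dual system: 2·y_collating + 6·y_ink = 42 and 5·y_collating + 5·y_ink = 65.
This yields shadow prices y_collating = 9, y_ink = 4.
Δz = y_ink·Δb = 4 × (2) = 8, so new z* = 2205 + 8 = 2213.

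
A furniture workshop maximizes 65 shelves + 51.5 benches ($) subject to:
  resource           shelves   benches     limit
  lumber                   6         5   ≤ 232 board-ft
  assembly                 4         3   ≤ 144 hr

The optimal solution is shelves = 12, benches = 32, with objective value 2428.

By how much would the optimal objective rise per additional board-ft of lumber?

5.5

Both lumber and assembly are binding at x*.
The binding rows give the dual system: 6·y_lumber + 4·y_assembly = 65 and 5·y_lumber + 3·y_assembly = 51.5.
Solving: y_lumber = 5.5, y_assembly = 8.
Shadow price of lumber = 5.5.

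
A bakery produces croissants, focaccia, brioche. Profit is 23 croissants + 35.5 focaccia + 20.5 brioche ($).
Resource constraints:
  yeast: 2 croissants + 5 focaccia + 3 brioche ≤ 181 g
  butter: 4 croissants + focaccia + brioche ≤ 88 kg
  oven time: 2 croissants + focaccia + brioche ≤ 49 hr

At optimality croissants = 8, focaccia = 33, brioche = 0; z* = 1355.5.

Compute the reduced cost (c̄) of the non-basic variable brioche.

-3

Binding: yeast and oven time. Non-binding: butter (23 unused).
By complementary slackness, y = 0 for the non-binding constraint.
Dual feasibility on the basic columns requires 2·y_yeast + 2·y_oven time = 23, 5·y_yeast + 1·y_oven time = 35.5.
Solving: y_yeast = 6, y_oven time = 5.5.
Reduced cost of brioche: c₃ − yᵀa₃ = 20.5 − (6·3 + 5.5·1) = 20.5 − 23.5 = -3.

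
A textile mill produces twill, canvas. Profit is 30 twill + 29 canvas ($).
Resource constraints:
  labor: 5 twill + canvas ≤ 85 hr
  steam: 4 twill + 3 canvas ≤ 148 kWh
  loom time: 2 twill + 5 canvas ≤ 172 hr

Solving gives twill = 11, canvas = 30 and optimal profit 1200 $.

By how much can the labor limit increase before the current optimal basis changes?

Binding constraints: labor, loom time. The basis is B = [[5,1],[2,5]] with det 23.
Per unit increase in labor, x* moves by d = (0.2174, -0.087).
The basis stays optimal until steam becomes binding; allowable increase = 23 hr.

23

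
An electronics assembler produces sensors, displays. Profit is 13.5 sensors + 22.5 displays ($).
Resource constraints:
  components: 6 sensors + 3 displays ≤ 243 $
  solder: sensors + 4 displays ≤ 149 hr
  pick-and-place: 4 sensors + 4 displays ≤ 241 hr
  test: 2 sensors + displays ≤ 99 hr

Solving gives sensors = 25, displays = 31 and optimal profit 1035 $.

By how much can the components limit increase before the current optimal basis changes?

Binding constraints: components, solder. The basis is B = [[6,3],[1,4]] with det 21.
Per unit increase in components, x* moves by d = (0.1905, -0.0476).
The basis stays optimal until pick-and-place becomes binding; allowable increase = 29.75 $.

29.75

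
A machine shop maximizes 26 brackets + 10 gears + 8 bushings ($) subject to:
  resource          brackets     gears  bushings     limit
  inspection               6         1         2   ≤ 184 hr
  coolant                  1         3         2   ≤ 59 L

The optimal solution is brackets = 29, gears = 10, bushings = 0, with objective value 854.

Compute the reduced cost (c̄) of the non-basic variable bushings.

Check each constraint at x*: inspection 184/184 (tight); coolant 59/59 (tight).
Dual feasibility on the basic columns requires 6·y_inspection + 1·y_coolant = 26, 1·y_inspection + 3·y_coolant = 10.
This yields shadow prices y_inspection = 4, y_coolant = 2.
Reduced cost of bushings: c₃ − yᵀa₃ = 8 − (4·2 + 2·2) = 8 − 12 = -4.

-4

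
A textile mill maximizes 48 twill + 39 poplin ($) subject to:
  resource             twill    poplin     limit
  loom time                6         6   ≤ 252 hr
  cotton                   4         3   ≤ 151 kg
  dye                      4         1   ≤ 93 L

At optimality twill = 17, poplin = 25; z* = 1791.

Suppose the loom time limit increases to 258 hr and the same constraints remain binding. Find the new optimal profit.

1827

Binding: loom time and dye. Non-binding: cotton (8 unused).
Slack constraints have shadow price 0 (complementary slackness).
Dual feasibility on the basic columns requires 6·y_loom time + 4·y_dye = 48, 6·y_loom time + 1·y_dye = 39.
Solving: y_loom time = 6, y_dye = 3.
Δz = y_loom time·Δb = 6 × (6) = 36, so new z* = 1791 + 36 = 1827.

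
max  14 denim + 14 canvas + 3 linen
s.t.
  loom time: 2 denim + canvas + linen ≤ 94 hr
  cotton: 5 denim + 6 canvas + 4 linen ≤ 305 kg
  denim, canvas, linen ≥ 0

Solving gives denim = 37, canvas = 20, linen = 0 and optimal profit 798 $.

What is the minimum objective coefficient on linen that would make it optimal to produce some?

At the optimum: loom time uses 94 of 94 (binding); cotton uses 305 of 305 (binding).
From A_Bᵀ y = c: 2·y_loom time + 5·y_cotton = 14; 1·y_loom time + 6·y_cotton = 14.
Solving: y_loom time = 2, y_cotton = 2.
linen enters the basis when its profit ≥ yᵀa₃ = 2·1 + 2·4 = 10.

10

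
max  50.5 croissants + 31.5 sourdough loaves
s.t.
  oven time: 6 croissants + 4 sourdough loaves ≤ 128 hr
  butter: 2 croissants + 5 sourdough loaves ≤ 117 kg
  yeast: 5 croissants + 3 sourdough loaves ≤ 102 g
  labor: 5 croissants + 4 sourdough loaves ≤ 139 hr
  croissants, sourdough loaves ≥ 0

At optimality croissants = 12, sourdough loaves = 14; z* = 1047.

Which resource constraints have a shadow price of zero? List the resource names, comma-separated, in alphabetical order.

oven time: 128/128 (binding)
butter: 94/117 (slack 23)
yeast: 102/102 (binding)
labor: 116/139 (slack 23)
By complementary slackness, a constraint with positive slack has shadow price 0 → butter, labor.

butter, labor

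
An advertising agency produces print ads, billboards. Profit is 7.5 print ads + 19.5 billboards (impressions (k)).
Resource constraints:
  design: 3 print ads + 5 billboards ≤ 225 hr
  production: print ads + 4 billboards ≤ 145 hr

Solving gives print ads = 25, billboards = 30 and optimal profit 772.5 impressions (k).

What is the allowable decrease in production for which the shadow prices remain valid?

Binding constraints: design, production. The basis is B = [[3,5],[1,4]] with det 7.
Per unit decrease in production, x* moves by d = (0.7143, -0.4286).
The basis stays optimal until billboards reaches 0; allowable decrease = 70 hr.

70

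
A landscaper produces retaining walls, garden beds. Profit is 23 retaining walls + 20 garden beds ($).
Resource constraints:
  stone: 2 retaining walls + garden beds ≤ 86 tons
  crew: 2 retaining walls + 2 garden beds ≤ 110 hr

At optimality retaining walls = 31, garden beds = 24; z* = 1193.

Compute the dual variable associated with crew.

At the optimum: stone uses 86 of 86 (binding); crew uses 110 of 110 (binding).
Dual feasibility on the basic columns requires 2·y_stone + 2·y_crew = 23, 1·y_stone + 2·y_crew = 20.
This yields shadow prices y_stone = 3, y_crew = 8.5.
Shadow price of crew = 8.5.

8.5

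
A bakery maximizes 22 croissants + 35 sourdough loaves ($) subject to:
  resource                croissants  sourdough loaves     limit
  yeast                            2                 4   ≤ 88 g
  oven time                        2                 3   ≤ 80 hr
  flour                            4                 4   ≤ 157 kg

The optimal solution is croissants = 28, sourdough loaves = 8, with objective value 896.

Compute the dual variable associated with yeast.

2

Check each constraint at x*: yeast 88/88 (tight); oven time 80/80 (tight); flour 144/157 (slack 13).
Slack constraints have shadow price 0 (complementary slackness).
From A_Bᵀ y = c: 2·y_yeast + 2·y_oven time = 22; 4·y_yeast + 3·y_oven time = 35.
Solving: y_yeast = 2, y_oven time = 9.
Shadow price of yeast = 2.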